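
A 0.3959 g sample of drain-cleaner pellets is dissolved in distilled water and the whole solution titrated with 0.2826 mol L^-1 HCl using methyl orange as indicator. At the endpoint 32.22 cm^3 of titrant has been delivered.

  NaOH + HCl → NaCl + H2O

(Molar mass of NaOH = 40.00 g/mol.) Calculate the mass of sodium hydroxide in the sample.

0.3642 g

n(HCl) = 0.03222 L × 0.2826 mol/L = 9.105 × 10^-3 mol
n(NaOH) = 9.105 × 10^-3 mol (1:1 ratio)
mass of NaOH = 9.105 × 10^-3 × 40.00 g/mol = 0.3642 g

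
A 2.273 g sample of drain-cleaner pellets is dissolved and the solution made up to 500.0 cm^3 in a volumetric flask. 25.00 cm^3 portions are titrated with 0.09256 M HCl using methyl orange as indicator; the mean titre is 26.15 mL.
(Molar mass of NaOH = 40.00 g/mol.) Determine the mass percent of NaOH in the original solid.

NaOH + HCl → NaCl + H2O
n(HCl) per titration = 0.02615 × 0.09256 = 2.420 × 10^-3 mol
n(NaOH) in each aliquot = 2.420 × 10^-3 mol (1:1 ratio)
n(NaOH) in the whole flask = 2.420 × 10^-3 × 500.0/25.00 = 0.04841 mol
mass of NaOH = 0.04841 × 40.00 = 1.936 g
% NaOH = 1.936 / 2.273 × 100 = 85.19 %

85.19 %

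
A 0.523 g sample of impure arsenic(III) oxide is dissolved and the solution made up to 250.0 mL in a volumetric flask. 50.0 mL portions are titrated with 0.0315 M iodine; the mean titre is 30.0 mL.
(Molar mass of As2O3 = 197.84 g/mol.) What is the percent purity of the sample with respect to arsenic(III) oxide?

As2O3 + 2 I2 + 2 H2O → As2O5 + 4 HI
n(I2) per titration = 0.0300 × 0.0315 = 9.45 × 10^-4 mol
From the 1:2 ratio, n(As2O3) in each aliquot = 1/2 × 9.45 × 10^-4 = 4.73 × 10^-4 mol
n(As2O3) in the whole flask = 4.73 × 10^-4 × 250.0/50.0 = 2.36 × 10^-3 mol
mass of As2O3 = 2.36 × 10^-3 × 197.84 = 0.467 g
% As2O3 = 0.467 / 0.523 × 100 = 89.4 %

89.4 %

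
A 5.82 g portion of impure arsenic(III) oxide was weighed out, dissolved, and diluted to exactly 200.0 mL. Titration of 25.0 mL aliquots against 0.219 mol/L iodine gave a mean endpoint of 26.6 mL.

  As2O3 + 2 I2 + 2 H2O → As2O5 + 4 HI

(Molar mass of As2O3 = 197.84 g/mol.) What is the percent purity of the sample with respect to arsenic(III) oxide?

79.2 %

n(I2) per titration = 0.0266 × 0.219 = 5.83 × 10^-3 mol
From the 1:2 ratio, n(As2O3) in each aliquot = 1/2 × 5.83 × 10^-3 = 2.91 × 10^-3 mol
n(As2O3) in the whole flask = 2.91 × 10^-3 × 200.0/25.0 = 0.0233 mol
mass of As2O3 = 0.0233 × 197.84 = 4.61 g
% As2O3 = 4.61 / 5.82 × 100 = 79.2 %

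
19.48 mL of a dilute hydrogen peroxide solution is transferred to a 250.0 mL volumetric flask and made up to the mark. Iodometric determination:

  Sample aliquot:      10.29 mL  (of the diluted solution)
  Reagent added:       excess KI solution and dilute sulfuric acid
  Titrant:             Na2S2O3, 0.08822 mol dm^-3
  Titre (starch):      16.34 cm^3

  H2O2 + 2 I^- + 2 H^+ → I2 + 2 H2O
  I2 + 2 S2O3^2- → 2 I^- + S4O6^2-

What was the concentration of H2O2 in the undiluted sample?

0.8989 mol/L

n(S2O3^2-) = 0.01634 × 0.08822 = 1.442 × 10^-3 mol
n(I2) = n(S2O3^2-)/2 = 7.208 × 10^-4 mol
n(H2O2) in the aliquot = 7.208 × 10^-4 mol (1:1 ratio)
[H2O2]_dilute = 7.208 × 10^-4 / 0.01029 = 0.07004 mol/L
[H2O2]_original = 0.07004 × 250.0/19.48 = 0.8989 mol/L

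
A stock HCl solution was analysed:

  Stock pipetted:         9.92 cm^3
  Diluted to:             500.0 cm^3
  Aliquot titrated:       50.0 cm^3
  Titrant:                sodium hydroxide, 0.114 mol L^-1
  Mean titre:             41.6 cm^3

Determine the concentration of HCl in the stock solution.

HCl + NaOH → NaCl + H2O
n(NaOH) = 0.0416 × 0.114 = 4.74 × 10^-3 mol
n(HCl) in the aliquot = 4.74 × 10^-3 mol (1:1 ratio)
[HCl]_dilute = 4.74 × 10^-3 / 0.0500 = 0.0948 mol/L
Dilution factor = 500.0 / 9.92 = 50.40
[HCl]_stock = 0.0948 × 50.40 = 4.78 mol/L

4.78 mol/L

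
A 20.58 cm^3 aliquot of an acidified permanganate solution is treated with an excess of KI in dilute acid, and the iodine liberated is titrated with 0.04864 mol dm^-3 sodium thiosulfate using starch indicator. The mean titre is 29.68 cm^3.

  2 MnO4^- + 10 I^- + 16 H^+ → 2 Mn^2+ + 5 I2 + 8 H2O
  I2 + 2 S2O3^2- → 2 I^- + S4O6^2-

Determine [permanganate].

n(S2O3^2-) = 0.02968 × 0.04864 = 1.444 × 10^-3 mol
n(I2) = n(S2O3^2-)/2 = 7.218 × 10^-4 mol
From the 2:5 ratio, n(MnO4^-) in the aliquot = 2/5 × 7.218 × 10^-4 = 2.887 × 10^-4 mol
[MnO4^-] = 2.887 × 10^-4 / 0.02058 = 0.01403 mol/L

0.01403 mol/L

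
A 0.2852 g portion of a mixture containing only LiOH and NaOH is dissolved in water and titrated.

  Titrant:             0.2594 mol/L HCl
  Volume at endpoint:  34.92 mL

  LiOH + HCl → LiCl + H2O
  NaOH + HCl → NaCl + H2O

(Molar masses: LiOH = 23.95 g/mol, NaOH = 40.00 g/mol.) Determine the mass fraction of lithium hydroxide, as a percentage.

n(HCl) = 0.03492 × 0.2594 = 9.058 × 10^-3 mol
Let x = n(LiOH), y = n(NaOH).
Titrant: 1x + 1y = 9.058 × 10^-3;  mass: 23.95x + 40.00y = 0.2852
Solving, x = 4.806 × 10^-3 mol, y = 4.253 × 10^-3 mol
mass of LiOH = 4.806 × 10^-3 × 23.95 = 0.1151 g
% LiOH = 0.1151 / 0.2852 × 100 = 40.36 %

40.36 %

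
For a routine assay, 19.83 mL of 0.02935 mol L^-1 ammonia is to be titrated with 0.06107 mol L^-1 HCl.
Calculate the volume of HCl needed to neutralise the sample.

9.530 mL

NH3 + HCl → NH4Cl
n(NH3) = 0.01983 L × 0.02935 mol/L = 5.820 × 10^-4 mol
n(HCl) = 5.820 × 10^-4 mol (1:1 stoichiometry)
V(HCl) = 5.820 × 10^-4 mol / 0.06107 mol/L = 0.009530 L = 9.530 mL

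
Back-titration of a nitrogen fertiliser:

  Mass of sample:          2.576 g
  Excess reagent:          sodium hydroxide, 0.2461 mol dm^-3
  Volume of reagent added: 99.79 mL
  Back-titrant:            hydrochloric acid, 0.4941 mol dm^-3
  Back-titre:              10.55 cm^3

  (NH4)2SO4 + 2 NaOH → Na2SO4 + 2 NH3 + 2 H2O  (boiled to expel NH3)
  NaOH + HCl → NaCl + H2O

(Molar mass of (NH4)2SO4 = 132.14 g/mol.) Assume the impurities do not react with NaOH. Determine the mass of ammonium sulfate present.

1.278 g

n(NaOH) added = 0.09979 × 0.2461 = 0.02456 mol
n(HCl) used in back-titration = 0.01055 × 0.4941 = 5.213 × 10^-3 mol
n(NaOH) left over = 5.213 × 10^-3 mol (1:1 ratio)
n(NaOH) consumed by analyte = 0.02456 − 5.213 × 10^-3 = 0.01935 mol
From the 1:2 ratio, n((NH4)2SO4) = 1/2 × 0.01935 = 9.673 × 10^-3 mol
mass of (NH4)2SO4 = 9.673 × 10^-3 × 132.14 = 1.278 g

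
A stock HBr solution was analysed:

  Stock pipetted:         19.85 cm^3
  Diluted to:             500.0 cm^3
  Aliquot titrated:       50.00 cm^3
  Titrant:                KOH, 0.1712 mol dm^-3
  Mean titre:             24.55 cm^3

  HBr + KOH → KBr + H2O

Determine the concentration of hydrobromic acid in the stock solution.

2.117 mol/L

n(KOH) = 0.02455 × 0.1712 = 4.203 × 10^-3 mol
n(HBr) in the aliquot = 4.203 × 10^-3 mol (1:1 ratio)
[HBr]_dilute = 4.203 × 10^-3 / 0.05000 = 0.08406 mol/L
Dilution factor = 500.0 / 19.85 = 25.19
[HBr]_stock = 0.08406 × 25.19 = 2.117 mol/L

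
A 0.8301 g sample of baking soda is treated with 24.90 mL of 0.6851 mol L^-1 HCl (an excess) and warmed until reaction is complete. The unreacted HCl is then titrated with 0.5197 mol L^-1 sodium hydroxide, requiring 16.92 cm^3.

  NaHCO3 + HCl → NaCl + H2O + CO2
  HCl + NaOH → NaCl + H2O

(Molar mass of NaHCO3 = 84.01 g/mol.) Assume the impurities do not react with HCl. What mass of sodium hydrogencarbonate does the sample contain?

0.6944 g

n(HCl) added = 0.02490 × 0.6851 = 0.01706 mol
n(NaOH) used in back-titration = 0.01692 × 0.5197 = 8.793 × 10^-3 mol
n(HCl) left over = 8.793 × 10^-3 mol (1:1 ratio)
n(HCl) consumed by analyte = 0.01706 − 8.793 × 10^-3 = 8.266 × 10^-3 mol
n(NaHCO3) = 8.266 × 10^-3 mol (1:1 ratio)
mass of NaHCO3 = 8.266 × 10^-3 × 84.01 = 0.6944 g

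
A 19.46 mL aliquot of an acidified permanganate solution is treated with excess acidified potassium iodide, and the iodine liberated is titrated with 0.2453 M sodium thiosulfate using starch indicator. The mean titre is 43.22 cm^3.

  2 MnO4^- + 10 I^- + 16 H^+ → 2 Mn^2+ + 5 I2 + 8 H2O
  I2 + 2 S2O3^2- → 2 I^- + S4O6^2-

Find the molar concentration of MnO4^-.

n(S2O3^2-) = 0.04322 × 0.2453 = 0.01060 mol
n(I2) = n(S2O3^2-)/2 = 5.301 × 10^-3 mol
From the 2:5 ratio, n(MnO4^-) in the aliquot = 2/5 × 5.301 × 10^-3 = 2.120 × 10^-3 mol
[MnO4^-] = 2.120 × 10^-3 / 0.01946 = 0.1090 mol/L

0.1090 M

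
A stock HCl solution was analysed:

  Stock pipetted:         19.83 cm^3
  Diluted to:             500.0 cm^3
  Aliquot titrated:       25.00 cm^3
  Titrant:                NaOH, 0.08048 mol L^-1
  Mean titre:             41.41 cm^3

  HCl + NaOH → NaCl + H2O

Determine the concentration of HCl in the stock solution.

3.361 mol/L

n(NaOH) = 0.04141 × 0.08048 = 3.333 × 10^-3 mol
n(HCl) in the aliquot = 3.333 × 10^-3 mol (1:1 ratio)
[HCl]_dilute = 3.333 × 10^-3 / 0.02500 = 0.1333 mol/L
Dilution factor = 500.0 / 19.83 = 25.21
[HCl]_stock = 0.1333 × 25.21 = 3.361 mol/L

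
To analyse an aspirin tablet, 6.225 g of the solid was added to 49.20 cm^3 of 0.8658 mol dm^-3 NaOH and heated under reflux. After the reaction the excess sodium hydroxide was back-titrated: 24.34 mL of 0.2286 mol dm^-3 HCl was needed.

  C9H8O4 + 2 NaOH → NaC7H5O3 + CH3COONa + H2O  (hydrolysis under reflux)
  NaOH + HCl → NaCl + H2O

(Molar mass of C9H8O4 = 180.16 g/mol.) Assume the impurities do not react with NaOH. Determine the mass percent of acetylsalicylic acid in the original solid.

53.59 %

n(NaOH) added = 0.04920 × 0.8658 = 0.04260 mol
n(HCl) used in back-titration = 0.02434 × 0.2286 = 5.564 × 10^-3 mol
n(NaOH) left over = 5.564 × 10^-3 mol (1:1 ratio)
n(NaOH) consumed by analyte = 0.04260 − 5.564 × 10^-3 = 0.03703 mol
From the 1:2 ratio, n(C9H8O4) = 1/2 × 0.03703 = 0.01852 mol
mass of C9H8O4 = 0.01852 × 180.16 = 3.336 g
% C9H8O4 = 3.336 / 6.225 × 100 = 53.59 %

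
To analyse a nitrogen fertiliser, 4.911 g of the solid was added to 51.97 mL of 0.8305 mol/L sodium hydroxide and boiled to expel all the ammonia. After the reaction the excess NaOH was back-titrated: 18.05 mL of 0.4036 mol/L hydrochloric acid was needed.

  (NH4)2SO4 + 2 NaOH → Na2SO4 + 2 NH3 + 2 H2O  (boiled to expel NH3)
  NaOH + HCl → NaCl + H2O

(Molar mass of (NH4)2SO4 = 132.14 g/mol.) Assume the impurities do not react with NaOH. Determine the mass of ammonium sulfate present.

n(NaOH) added = 0.05197 × 0.8305 = 0.04316 mol
n(HCl) used in back-titration = 0.01805 × 0.4036 = 7.285 × 10^-3 mol
n(NaOH) left over = 7.285 × 10^-3 mol (1:1 ratio)
n(NaOH) consumed by analyte = 0.04316 − 7.285 × 10^-3 = 0.03588 mol
From the 1:2 ratio, n((NH4)2SO4) = 1/2 × 0.03588 = 0.01794 mol
mass of (NH4)2SO4 = 0.01794 × 132.14 = 2.370 g

2.370 g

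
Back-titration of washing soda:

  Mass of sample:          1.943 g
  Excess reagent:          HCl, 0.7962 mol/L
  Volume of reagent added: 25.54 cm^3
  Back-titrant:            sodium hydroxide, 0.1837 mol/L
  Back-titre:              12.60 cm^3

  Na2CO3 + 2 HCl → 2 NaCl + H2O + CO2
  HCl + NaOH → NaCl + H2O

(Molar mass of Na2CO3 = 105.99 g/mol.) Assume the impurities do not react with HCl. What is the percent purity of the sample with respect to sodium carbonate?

n(HCl) added = 0.02554 × 0.7962 = 0.02033 mol
n(NaOH) used in back-titration = 0.01260 × 0.1837 = 2.315 × 10^-3 mol
n(HCl) left over = 2.315 × 10^-3 mol (1:1 ratio)
n(HCl) consumed by analyte = 0.02033 − 2.315 × 10^-3 = 0.01802 mol
From the 1:2 ratio, n(Na2CO3) = 1/2 × 0.01802 = 9.010 × 10^-3 mol
mass of Na2CO3 = 9.010 × 10^-3 × 105.99 = 0.9550 g
% Na2CO3 = 0.9550 / 1.943 × 100 = 49.15 %

49.15 %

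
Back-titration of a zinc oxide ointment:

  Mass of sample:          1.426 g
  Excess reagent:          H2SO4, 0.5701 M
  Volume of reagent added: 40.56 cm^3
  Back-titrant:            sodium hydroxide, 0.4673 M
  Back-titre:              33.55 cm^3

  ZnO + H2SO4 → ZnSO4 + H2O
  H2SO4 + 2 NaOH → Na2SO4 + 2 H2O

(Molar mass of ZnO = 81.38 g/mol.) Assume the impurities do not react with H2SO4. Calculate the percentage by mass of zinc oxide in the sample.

87.23 %

n(H2SO4) added = 0.04056 × 0.5701 = 0.02312 mol
n(NaOH) used in back-titration = 0.03355 × 0.4673 = 0.01568 mol
From the 1:2 ratio, n(H2SO4) left over = 1/2 × 0.01568 = 7.839 × 10^-3 mol
n(H2SO4) consumed by analyte = 0.02312 − 7.839 × 10^-3 = 0.01528 mol
n(ZnO) = 0.01528 mol (1:1 ratio)
mass of ZnO = 0.01528 × 81.38 = 1.244 g
% ZnO = 1.244 / 1.426 × 100 = 87.23 %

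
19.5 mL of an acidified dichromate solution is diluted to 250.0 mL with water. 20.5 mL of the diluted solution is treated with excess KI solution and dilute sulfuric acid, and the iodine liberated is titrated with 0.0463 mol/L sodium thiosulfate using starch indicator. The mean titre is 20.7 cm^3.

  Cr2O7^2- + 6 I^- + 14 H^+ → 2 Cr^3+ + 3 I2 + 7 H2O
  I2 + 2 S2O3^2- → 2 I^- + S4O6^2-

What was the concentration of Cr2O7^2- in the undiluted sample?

0.0999 mol/L

n(S2O3^2-) = 0.0207 × 0.0463 = 9.58 × 10^-4 mol
n(I2) = n(S2O3^2-)/2 = 4.79 × 10^-4 mol
From the 1:3 ratio, n(Cr2O7^2-) in the aliquot = 1/3 × 4.79 × 10^-4 = 1.60 × 10^-4 mol
[Cr2O7^2-]_dilute = 1.60 × 10^-4 / 0.0205 = 0.00779 mol/L
[Cr2O7^2-]_original = 0.00779 × 250.0/19.5 = 0.0999 mol/L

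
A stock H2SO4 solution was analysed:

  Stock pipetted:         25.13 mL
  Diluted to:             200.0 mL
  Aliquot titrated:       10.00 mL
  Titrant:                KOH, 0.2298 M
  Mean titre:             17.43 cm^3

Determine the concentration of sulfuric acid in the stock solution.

1.594 M

H2SO4 + 2 KOH → K2SO4 + 2 H2O
n(KOH) = 0.01743 × 0.2298 = 4.005 × 10^-3 mol
From the 1:2 ratio, n(H2SO4) in the aliquot = 1/2 × 4.005 × 10^-3 = 2.003 × 10^-3 mol
[H2SO4]_dilute = 2.003 × 10^-3 / 0.01000 = 0.2003 mol/L
Dilution factor = 200.0 / 25.13 = 7.959
[H2SO4]_stock = 0.2003 × 7.959 = 1.594 mol/L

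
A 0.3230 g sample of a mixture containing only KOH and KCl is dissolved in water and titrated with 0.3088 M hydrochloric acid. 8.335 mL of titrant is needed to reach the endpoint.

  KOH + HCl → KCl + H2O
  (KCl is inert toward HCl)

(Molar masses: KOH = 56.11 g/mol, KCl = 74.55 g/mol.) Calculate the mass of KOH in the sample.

n(HCl) = 0.008335 × 0.3088 = 2.574 × 10^-3 mol
Let x = n(KOH), y = n(KCl).
Titrant: 1x = 2.574 × 10^-3;  mass: 56.11x + 74.55y = 0.3230
Solving, x = 2.574 × 10^-3 mol, y = 2.395 × 10^-3 mol
mass of KOH = 2.574 × 10^-3 × 56.11 = 0.1444 g

0.1444 g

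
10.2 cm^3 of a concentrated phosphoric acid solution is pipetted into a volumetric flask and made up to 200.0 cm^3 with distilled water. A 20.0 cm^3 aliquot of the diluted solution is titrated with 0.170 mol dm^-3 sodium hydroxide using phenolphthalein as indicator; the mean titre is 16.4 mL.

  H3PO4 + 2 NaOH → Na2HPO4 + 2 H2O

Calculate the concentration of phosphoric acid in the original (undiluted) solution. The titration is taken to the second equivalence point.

1.37 mol/L

n(NaOH) = 0.0164 × 0.170 = 2.79 × 10^-3 mol
From the 1:2 ratio, n(H3PO4) in the aliquot = 1/2 × 2.79 × 10^-3 = 1.39 × 10^-3 mol
[H3PO4]_dilute = 1.39 × 10^-3 / 0.0200 = 0.0697 mol/L
Dilution factor = 200.0 / 10.2 = 19.61
[H3PO4]_stock = 0.0697 × 19.61 = 1.37 mol/L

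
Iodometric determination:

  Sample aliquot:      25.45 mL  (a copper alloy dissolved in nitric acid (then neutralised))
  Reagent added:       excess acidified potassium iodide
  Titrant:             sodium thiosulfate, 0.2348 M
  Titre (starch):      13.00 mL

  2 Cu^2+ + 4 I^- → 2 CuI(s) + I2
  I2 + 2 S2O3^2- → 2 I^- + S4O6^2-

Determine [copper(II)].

0.1199 M

n(S2O3^2-) = 0.01300 × 0.2348 = 3.052 × 10^-3 mol
n(I2) = n(S2O3^2-)/2 = 1.526 × 10^-3 mol
From the 2:1 ratio, n(Cu2+) in the aliquot = 2/1 × 1.526 × 10^-3 = 3.052 × 10^-3 mol
[Cu2+] = 3.052 × 10^-3 / 0.02545 = 0.1199 mol/L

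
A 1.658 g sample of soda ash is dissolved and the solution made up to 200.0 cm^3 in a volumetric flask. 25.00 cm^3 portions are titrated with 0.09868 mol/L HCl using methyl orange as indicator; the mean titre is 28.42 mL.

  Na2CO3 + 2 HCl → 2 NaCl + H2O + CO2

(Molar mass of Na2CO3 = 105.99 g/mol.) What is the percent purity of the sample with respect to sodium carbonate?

n(HCl) per titration = 0.02842 × 0.09868 = 2.804 × 10^-3 mol
From the 1:2 ratio, n(Na2CO3) in each aliquot = 1/2 × 2.804 × 10^-3 = 1.402 × 10^-3 mol
n(Na2CO3) in the whole flask = 1.402 × 10^-3 × 200.0/25.00 = 0.01122 mol
mass of Na2CO3 = 0.01122 × 105.99 = 1.189 g
% Na2CO3 = 1.189 / 1.658 × 100 = 71.71 %

71.71 %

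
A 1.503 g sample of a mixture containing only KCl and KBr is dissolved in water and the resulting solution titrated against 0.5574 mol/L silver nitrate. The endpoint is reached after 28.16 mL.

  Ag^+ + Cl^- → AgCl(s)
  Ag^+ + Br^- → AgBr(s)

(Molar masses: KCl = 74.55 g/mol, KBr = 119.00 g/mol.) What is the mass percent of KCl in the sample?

n(AgNO3) = 0.02816 × 0.5574 = 0.01570 mol
Let x = n(KCl), y = n(KBr).
Titrant: 1x + 1y = 0.01570;  mass: 74.55x + 119.00y = 1.503
Solving, x = 8.209 × 10^-3 mol, y = 7.488 × 10^-3 mol
mass of KCl = 8.209 × 10^-3 × 74.55 = 0.6119 g
% KCl = 0.6119 / 1.503 × 100 = 40.72 %

40.72 %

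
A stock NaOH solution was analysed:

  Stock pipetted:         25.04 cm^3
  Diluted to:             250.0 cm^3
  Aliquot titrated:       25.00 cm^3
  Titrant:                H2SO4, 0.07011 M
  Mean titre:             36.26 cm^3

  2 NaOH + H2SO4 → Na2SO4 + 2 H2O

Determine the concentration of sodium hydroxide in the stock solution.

n(H2SO4) = 0.03626 × 0.07011 = 2.542 × 10^-3 mol
From the 2:1 ratio, n(NaOH) in the aliquot = 2/1 × 2.542 × 10^-3 = 5.084 × 10^-3 mol
[NaOH]_dilute = 5.084 × 10^-3 / 0.02500 = 0.2034 mol/L
Dilution factor = 250.0 / 25.04 = 9.984
[NaOH]_stock = 0.2034 × 9.984 = 2.031 mol/L

2.031 M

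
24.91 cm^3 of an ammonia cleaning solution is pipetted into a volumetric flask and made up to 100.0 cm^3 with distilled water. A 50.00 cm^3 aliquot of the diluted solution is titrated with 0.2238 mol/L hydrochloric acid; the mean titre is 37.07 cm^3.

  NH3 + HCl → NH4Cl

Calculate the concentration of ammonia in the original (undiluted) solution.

n(HCl) = 0.03707 × 0.2238 = 8.296 × 10^-3 mol
n(NH3) in the aliquot = 8.296 × 10^-3 mol (1:1 ratio)
[NH3]_dilute = 8.296 × 10^-3 / 0.05000 = 0.1659 mol/L
Dilution factor = 100.0 / 24.91 = 4.014
[NH3]_stock = 0.1659 × 4.014 = 0.6661 mol/L

0.6661 mol/L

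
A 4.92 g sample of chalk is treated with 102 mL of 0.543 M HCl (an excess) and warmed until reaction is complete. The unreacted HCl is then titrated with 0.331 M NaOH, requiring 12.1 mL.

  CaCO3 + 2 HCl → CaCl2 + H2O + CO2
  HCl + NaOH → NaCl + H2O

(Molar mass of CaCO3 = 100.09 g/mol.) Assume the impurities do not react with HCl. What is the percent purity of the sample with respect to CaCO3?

52.3 %

n(HCl) added = 0.102 × 0.543 = 0.0554 mol
n(NaOH) used in back-titration = 0.0121 × 0.331 = 4.01 × 10^-3 mol
n(HCl) left over = 4.01 × 10^-3 mol (1:1 ratio)
n(HCl) consumed by analyte = 0.0554 − 4.01 × 10^-3 = 0.0514 mol
From the 1:2 ratio, n(CaCO3) = 1/2 × 0.0514 = 0.0257 mol
mass of CaCO3 = 0.0257 × 100.09 = 2.57 g
% CaCO3 = 2.57 / 4.92 × 100 = 52.3 %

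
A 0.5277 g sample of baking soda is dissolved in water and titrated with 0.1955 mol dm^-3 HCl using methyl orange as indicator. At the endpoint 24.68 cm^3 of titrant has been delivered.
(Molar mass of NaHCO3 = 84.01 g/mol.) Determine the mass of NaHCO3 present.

NaHCO3 + HCl → NaCl + H2O + CO2
n(HCl) = 0.02468 L × 0.1955 mol/L = 4.825 × 10^-3 mol
n(NaHCO3) = 4.825 × 10^-3 mol (1:1 ratio)
mass of NaHCO3 = 4.825 × 10^-3 × 84.01 g/mol = 0.4053 g

0.4053 g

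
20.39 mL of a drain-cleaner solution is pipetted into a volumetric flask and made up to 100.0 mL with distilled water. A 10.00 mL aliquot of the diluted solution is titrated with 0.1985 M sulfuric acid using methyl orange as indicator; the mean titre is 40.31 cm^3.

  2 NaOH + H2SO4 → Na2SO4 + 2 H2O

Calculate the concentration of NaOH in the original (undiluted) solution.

n(H2SO4) = 0.04031 × 0.1985 = 8.002 × 10^-3 mol
From the 2:1 ratio, n(NaOH) in the aliquot = 2/1 × 8.002 × 10^-3 = 0.01600 mol
[NaOH]_dilute = 0.01600 / 0.01000 = 1.600 mol/L
Dilution factor = 100.0 / 20.39 = 4.904
[NaOH]_stock = 1.600 × 4.904 = 7.848 mol/L

7.848 M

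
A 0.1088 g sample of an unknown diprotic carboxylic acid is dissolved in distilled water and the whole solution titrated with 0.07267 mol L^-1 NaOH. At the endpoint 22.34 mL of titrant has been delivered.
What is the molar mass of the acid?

134.0 g/mol

n(NaOH) = 0.02234 L × 0.07267 mol/L = 1.623 × 10^-3 mol
From the 1:2 ratio, n(H2A) = 1/2 × 1.623 × 10^-3 = 8.117 × 10^-4 mol
M = m / n = 0.1088 g / 8.117 × 10^-4 mol = 134.0 g/mol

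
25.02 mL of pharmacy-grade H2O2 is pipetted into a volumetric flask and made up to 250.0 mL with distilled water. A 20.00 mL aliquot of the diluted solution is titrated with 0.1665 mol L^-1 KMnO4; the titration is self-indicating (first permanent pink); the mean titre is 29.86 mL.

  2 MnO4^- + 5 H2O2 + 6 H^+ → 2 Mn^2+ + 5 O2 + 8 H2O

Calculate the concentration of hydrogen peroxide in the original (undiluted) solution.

6.210 mol/L

n(KMnO4) = 0.02986 × 0.1665 = 4.972 × 10^-3 mol
From the 5:2 ratio, n(H2O2) in the aliquot = 5/2 × 4.972 × 10^-3 = 0.01243 mol
[H2O2]_dilute = 0.01243 / 0.02000 = 0.6215 mol/L
Dilution factor = 250.0 / 25.02 = 9.992
[H2O2]_stock = 0.6215 × 9.992 = 6.210 mol/L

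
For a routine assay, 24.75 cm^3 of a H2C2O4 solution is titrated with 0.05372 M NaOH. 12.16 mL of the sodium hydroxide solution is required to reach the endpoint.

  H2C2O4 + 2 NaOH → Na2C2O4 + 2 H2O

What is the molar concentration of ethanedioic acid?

0.01320 M

n(NaOH) = 0.01216 L × 0.05372 mol/L = 6.532 × 10^-4 mol
From the 1:2 mole ratio, n(H2C2O4) = 1/2 × 6.532 × 10^-4 = 3.266 × 10^-4 mol
[H2C2O4] = 3.266 × 10^-4 mol / 0.02475 L = 0.01320 mol/L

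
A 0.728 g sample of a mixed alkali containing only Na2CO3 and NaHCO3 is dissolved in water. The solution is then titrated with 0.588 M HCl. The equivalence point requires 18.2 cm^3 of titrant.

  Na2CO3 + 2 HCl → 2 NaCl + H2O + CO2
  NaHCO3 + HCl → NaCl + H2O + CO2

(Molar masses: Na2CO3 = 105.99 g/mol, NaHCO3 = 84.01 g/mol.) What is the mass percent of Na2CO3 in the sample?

n(HCl) = 0.0182 × 0.588 = 0.0107 mol
Let x = n(Na2CO3), y = n(NaHCO3).
Titrant: 2x + 1y = 0.0107;  mass: 105.99x + 84.01y = 0.728
Solving, x = 2.76 × 10^-3 mol, y = 5.19 × 10^-3 mol
mass of Na2CO3 = 2.76 × 10^-3 × 105.99 = 0.292 g
% Na2CO3 = 0.292 / 0.728 × 100 = 40.1 %

40.1 %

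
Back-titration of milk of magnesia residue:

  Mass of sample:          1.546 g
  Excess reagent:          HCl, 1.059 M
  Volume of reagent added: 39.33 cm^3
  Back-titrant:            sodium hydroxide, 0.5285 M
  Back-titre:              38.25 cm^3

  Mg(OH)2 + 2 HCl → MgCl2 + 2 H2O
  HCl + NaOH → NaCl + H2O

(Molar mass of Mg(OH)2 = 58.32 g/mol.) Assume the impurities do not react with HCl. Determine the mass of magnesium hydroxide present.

n(HCl) added = 0.03933 × 1.059 = 0.04165 mol
n(NaOH) used in back-titration = 0.03825 × 0.5285 = 0.02022 mol
n(HCl) left over = 0.02022 mol (1:1 ratio)
n(HCl) consumed by analyte = 0.04165 − 0.02022 = 0.02144 mol
From the 1:2 ratio, n(Mg(OH)2) = 1/2 × 0.02144 = 0.01072 mol
mass of Mg(OH)2 = 0.01072 × 58.32 = 0.6251 g

0.6251 g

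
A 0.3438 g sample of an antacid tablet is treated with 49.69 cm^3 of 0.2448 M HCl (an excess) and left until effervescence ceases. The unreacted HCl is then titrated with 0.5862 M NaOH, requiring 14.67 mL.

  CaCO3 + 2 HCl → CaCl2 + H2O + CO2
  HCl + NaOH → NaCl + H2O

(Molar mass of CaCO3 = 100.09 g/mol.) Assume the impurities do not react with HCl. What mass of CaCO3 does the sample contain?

0.1784 g

n(HCl) added = 0.04969 × 0.2448 = 0.01216 mol
n(NaOH) used in back-titration = 0.01467 × 0.5862 = 8.600 × 10^-3 mol
n(HCl) left over = 8.600 × 10^-3 mol (1:1 ratio)
n(HCl) consumed by analyte = 0.01216 − 8.600 × 10^-3 = 3.565 × 10^-3 mol
From the 1:2 ratio, n(CaCO3) = 1/2 × 3.565 × 10^-3 = 1.782 × 10^-3 mol
mass of CaCO3 = 1.782 × 10^-3 × 100.09 = 0.1784 g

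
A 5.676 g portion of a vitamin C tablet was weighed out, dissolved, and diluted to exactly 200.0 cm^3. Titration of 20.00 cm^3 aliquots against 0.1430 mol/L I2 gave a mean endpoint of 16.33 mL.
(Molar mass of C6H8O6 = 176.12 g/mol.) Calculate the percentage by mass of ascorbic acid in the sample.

C6H8O6 + I2 → C6H6O6 + 2 HI
n(I2) per titration = 0.01633 × 0.1430 = 2.335 × 10^-3 mol
n(C6H8O6) in each aliquot = 2.335 × 10^-3 mol (1:1 ratio)
n(C6H8O6) in the whole flask = 2.335 × 10^-3 × 200.0/20.00 = 0.02335 mol
mass of C6H8O6 = 0.02335 × 176.12 = 4.113 g
% C6H8O6 = 4.113 / 5.676 × 100 = 72.46 %

72.46 %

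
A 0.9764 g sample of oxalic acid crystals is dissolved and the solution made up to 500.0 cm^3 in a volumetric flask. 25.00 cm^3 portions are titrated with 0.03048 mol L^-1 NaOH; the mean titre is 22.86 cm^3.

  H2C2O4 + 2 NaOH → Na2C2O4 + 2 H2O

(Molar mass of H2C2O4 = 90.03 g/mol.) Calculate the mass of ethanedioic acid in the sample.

0.6273 g

n(NaOH) per titration = 0.02286 × 0.03048 = 6.968 × 10^-4 mol
From the 1:2 ratio, n(H2C2O4) in each aliquot = 1/2 × 6.968 × 10^-4 = 3.484 × 10^-4 mol
n(H2C2O4) in the whole flask = 3.484 × 10^-4 × 500.0/25.00 = 6.968 × 10^-3 mol
mass of H2C2O4 = 6.968 × 10^-3 × 90.03 = 0.6273 g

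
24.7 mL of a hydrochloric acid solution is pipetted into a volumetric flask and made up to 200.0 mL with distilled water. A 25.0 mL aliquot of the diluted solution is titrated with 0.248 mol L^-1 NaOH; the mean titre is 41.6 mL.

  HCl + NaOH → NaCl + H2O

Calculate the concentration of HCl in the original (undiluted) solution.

3.34 mol/L

n(NaOH) = 0.0416 × 0.248 = 0.0103 mol
n(HCl) in the aliquot = 0.0103 mol (1:1 ratio)
[HCl]_dilute = 0.0103 / 0.0250 = 0.413 mol/L
Dilution factor = 200.0 / 24.7 = 8.097
[HCl]_stock = 0.413 × 8.097 = 3.34 mol/L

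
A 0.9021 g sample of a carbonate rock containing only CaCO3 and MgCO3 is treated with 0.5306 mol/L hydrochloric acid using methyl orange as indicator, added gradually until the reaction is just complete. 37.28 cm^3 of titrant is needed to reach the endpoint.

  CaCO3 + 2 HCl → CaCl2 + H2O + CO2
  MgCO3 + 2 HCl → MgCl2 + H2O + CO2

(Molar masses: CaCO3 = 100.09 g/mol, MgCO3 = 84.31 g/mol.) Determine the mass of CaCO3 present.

n(HCl) = 0.03728 × 0.5306 = 0.01978 mol
Let x = n(CaCO3), y = n(MgCO3).
Titrant: 2x + 2y = 0.01978;  mass: 100.09x + 84.31y = 0.9021
Solving, x = 4.325 × 10^-3 mol, y = 5.566 × 10^-3 mol
mass of CaCO3 = 4.325 × 10^-3 × 100.09 = 0.4328 g

0.4328 g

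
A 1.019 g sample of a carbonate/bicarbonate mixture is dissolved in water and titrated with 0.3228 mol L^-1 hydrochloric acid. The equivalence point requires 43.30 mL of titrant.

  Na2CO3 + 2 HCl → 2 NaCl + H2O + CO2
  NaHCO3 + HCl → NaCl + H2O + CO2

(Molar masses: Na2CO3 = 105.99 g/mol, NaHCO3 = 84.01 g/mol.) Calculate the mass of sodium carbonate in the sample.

0.2652 g

n(HCl) = 0.04330 × 0.3228 = 0.01398 mol
Let x = n(Na2CO3), y = n(NaHCO3).
Titrant: 2x + 1y = 0.01398;  mass: 105.99x + 84.01y = 1.019
Solving, x = 2.502 × 10^-3 mol, y = 8.972 × 10^-3 mol
mass of Na2CO3 = 2.502 × 10^-3 × 105.99 = 0.2652 g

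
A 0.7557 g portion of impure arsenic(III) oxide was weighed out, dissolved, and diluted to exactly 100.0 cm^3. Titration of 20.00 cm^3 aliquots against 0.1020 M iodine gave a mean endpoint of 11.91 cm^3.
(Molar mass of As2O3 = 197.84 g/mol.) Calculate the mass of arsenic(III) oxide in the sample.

As2O3 + 2 I2 + 2 H2O → As2O5 + 4 HI
n(I2) per titration = 0.01191 × 0.1020 = 1.215 × 10^-3 mol
From the 1:2 ratio, n(As2O3) in each aliquot = 1/2 × 1.215 × 10^-3 = 6.074 × 10^-4 mol
n(As2O3) in the whole flask = 6.074 × 10^-4 × 100.0/20.00 = 3.037 × 10^-3 mol
mass of As2O3 = 3.037 × 10^-3 × 197.84 = 0.6008 g

0.6008 g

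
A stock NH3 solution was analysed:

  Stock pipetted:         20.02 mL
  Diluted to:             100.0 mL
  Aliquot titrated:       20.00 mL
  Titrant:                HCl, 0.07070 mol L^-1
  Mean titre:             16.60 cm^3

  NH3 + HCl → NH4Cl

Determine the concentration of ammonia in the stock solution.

n(HCl) = 0.01660 × 0.07070 = 1.174 × 10^-3 mol
n(NH3) in the aliquot = 1.174 × 10^-3 mol (1:1 ratio)
[NH3]_dilute = 1.174 × 10^-3 / 0.02000 = 0.05868 mol/L
Dilution factor = 100.0 / 20.02 = 4.995
[NH3]_stock = 0.05868 × 4.995 = 0.2931 mol/L

0.2931 mol/L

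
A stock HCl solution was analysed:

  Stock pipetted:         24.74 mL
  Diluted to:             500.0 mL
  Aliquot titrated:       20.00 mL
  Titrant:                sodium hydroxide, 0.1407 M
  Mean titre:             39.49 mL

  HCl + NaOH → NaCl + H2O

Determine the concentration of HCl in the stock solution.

n(NaOH) = 0.03949 × 0.1407 = 5.556 × 10^-3 mol
n(HCl) in the aliquot = 5.556 × 10^-3 mol (1:1 ratio)
[HCl]_dilute = 5.556 × 10^-3 / 0.02000 = 0.2778 mol/L
Dilution factor = 500.0 / 24.74 = 20.21
[HCl]_stock = 0.2778 × 20.21 = 5.615 mol/L

5.615 M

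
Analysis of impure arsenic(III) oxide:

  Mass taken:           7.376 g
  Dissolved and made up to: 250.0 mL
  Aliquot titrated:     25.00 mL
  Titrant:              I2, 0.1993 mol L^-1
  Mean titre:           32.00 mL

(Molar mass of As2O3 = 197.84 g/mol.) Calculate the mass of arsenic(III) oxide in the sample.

6.309 g

As2O3 + 2 I2 + 2 H2O → As2O5 + 4 HI
n(I2) per titration = 0.03200 × 0.1993 = 6.378 × 10^-3 mol
From the 1:2 ratio, n(As2O3) in each aliquot = 1/2 × 6.378 × 10^-3 = 3.189 × 10^-3 mol
n(As2O3) in the whole flask = 3.189 × 10^-3 × 250.0/25.00 = 0.03189 mol
mass of As2O3 = 0.03189 × 197.84 = 6.309 g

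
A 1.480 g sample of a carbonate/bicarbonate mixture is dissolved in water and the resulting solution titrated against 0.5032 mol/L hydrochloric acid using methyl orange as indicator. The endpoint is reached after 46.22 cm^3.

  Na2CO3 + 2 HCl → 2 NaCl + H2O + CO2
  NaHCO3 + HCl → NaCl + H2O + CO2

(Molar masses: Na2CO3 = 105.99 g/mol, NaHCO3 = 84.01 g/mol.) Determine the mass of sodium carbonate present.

0.8097 g

n(HCl) = 0.04622 × 0.5032 = 0.02326 mol
Let x = n(Na2CO3), y = n(NaHCO3).
Titrant: 2x + 1y = 0.02326;  mass: 105.99x + 84.01y = 1.480
Solving, x = 7.640 × 10^-3 mol, y = 7.978 × 10^-3 mol
mass of Na2CO3 = 7.640 × 10^-3 × 105.99 = 0.8097 g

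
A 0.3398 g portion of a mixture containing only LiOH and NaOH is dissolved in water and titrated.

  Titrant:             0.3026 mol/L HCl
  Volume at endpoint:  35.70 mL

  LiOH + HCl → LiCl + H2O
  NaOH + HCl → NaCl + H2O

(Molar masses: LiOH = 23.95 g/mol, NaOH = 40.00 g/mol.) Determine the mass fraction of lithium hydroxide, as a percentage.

n(HCl) = 0.03570 × 0.3026 = 0.01080 mol
Let x = n(LiOH), y = n(NaOH).
Titrant: 1x + 1y = 0.01080;  mass: 23.95x + 40.00y = 0.3398
Solving, x = 5.752 × 10^-3 mol, y = 5.051 × 10^-3 mol
mass of LiOH = 5.752 × 10^-3 × 23.95 = 0.1378 g
% LiOH = 0.1378 / 0.3398 × 100 = 40.54 %

40.54 %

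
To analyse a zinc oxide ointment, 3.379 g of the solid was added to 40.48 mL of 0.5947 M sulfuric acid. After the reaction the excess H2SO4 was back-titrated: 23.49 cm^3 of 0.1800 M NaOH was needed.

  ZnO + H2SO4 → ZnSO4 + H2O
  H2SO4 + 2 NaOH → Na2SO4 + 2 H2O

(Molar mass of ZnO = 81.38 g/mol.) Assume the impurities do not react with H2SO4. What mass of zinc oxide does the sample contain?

1.787 g

n(H2SO4) added = 0.04048 × 0.5947 = 0.02407 mol
n(NaOH) used in back-titration = 0.02349 × 0.1800 = 4.228 × 10^-3 mol
From the 1:2 ratio, n(H2SO4) left over = 1/2 × 4.228 × 10^-3 = 2.114 × 10^-3 mol
n(H2SO4) consumed by analyte = 0.02407 − 2.114 × 10^-3 = 0.02196 mol
n(ZnO) = 0.02196 mol (1:1 ratio)
mass of ZnO = 0.02196 × 81.38 = 1.787 g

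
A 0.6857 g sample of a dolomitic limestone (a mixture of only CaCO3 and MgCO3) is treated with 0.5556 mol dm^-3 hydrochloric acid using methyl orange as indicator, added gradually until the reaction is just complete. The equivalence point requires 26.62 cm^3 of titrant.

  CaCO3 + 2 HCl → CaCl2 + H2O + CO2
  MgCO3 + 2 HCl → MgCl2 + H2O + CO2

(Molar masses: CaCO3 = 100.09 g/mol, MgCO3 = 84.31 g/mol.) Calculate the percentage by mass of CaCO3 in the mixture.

n(HCl) = 0.02662 × 0.5556 = 0.01479 mol
Let x = n(CaCO3), y = n(MgCO3).
Titrant: 2x + 2y = 0.01479;  mass: 100.09x + 84.31y = 0.6857
Solving, x = 3.943 × 10^-3 mol, y = 3.452 × 10^-3 mol
mass of CaCO3 = 3.943 × 10^-3 × 100.09 = 0.3947 g
% CaCO3 = 0.3947 / 0.6857 × 100 = 57.56 %

57.56 %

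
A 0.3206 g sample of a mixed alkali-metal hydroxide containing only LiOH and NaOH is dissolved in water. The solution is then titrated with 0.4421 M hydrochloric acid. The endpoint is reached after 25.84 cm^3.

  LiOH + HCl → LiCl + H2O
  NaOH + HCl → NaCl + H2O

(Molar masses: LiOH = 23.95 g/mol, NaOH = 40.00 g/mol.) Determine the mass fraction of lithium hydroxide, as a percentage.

n(HCl) = 0.02584 × 0.4421 = 0.01142 mol
Let x = n(LiOH), y = n(NaOH).
Titrant: 1x + 1y = 0.01142;  mass: 23.95x + 40.00y = 0.3206
Solving, x = 8.496 × 10^-3 mol, y = 2.928 × 10^-3 mol
mass of LiOH = 8.496 × 10^-3 × 23.95 = 0.2035 g
% LiOH = 0.2035 / 0.3206 × 100 = 63.47 %

63.47 %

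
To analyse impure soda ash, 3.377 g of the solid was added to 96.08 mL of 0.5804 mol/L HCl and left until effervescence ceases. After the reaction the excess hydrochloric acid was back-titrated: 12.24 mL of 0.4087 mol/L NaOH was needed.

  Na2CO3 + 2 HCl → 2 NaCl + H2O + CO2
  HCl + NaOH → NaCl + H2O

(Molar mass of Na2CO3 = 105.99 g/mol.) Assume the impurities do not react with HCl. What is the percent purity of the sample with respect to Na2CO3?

n(HCl) added = 0.09608 × 0.5804 = 0.05576 mol
n(NaOH) used in back-titration = 0.01224 × 0.4087 = 5.002 × 10^-3 mol
n(HCl) left over = 5.002 × 10^-3 mol (1:1 ratio)
n(HCl) consumed by analyte = 0.05576 − 5.002 × 10^-3 = 0.05076 mol
From the 1:2 ratio, n(Na2CO3) = 1/2 × 0.05076 = 0.02538 mol
mass of Na2CO3 = 0.02538 × 105.99 = 2.690 g
% Na2CO3 = 2.690 / 3.377 × 100 = 79.66 %

79.66 %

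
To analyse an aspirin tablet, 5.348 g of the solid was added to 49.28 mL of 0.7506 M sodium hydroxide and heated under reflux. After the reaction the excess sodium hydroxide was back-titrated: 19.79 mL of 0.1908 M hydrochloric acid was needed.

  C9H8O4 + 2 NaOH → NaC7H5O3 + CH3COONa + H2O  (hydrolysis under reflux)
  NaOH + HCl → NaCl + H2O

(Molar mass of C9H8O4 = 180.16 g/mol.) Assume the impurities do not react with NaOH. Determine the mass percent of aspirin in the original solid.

n(NaOH) added = 0.04928 × 0.7506 = 0.03699 mol
n(HCl) used in back-titration = 0.01979 × 0.1908 = 3.776 × 10^-3 mol
n(NaOH) left over = 3.776 × 10^-3 mol (1:1 ratio)
n(NaOH) consumed by analyte = 0.03699 − 3.776 × 10^-3 = 0.03321 mol
From the 1:2 ratio, n(C9H8O4) = 1/2 × 0.03321 = 0.01661 mol
mass of C9H8O4 = 0.01661 × 180.16 = 2.992 g
% C9H8O4 = 2.992 / 5.348 × 100 = 55.94 %

55.94 %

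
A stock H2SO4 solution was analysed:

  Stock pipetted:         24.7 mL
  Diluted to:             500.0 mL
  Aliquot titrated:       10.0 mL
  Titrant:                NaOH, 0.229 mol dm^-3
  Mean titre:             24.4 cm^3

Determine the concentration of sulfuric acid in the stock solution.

H2SO4 + 2 NaOH → Na2SO4 + 2 H2O
n(NaOH) = 0.0244 × 0.229 = 5.59 × 10^-3 mol
From the 1:2 ratio, n(H2SO4) in the aliquot = 1/2 × 5.59 × 10^-3 = 2.79 × 10^-3 mol
[H2SO4]_dilute = 2.79 × 10^-3 / 0.0100 = 0.279 mol/L
Dilution factor = 500.0 / 24.7 = 20.24
[H2SO4]_stock = 0.279 × 20.24 = 5.66 mol/L

5.66 mol/L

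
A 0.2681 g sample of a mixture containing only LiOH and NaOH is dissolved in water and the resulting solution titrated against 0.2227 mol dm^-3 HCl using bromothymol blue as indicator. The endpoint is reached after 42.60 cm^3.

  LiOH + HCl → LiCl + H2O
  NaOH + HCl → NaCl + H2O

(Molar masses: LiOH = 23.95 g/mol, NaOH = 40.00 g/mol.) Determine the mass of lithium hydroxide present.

n(HCl) = 0.04260 × 0.2227 = 9.487 × 10^-3 mol
Let x = n(LiOH), y = n(NaOH).
Titrant: 1x + 1y = 9.487 × 10^-3;  mass: 23.95x + 40.00y = 0.2681
Solving, x = 6.940 × 10^-3 mol, y = 2.547 × 10^-3 mol
mass of LiOH = 6.940 × 10^-3 × 23.95 = 0.1662 g

0.1662 g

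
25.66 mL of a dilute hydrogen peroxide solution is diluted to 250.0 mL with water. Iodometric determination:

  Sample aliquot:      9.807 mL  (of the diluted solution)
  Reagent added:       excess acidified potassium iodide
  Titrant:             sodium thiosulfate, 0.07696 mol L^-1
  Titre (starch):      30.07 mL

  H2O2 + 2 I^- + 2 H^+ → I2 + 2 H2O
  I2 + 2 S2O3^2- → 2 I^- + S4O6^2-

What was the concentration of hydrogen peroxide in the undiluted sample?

1.150 mol/L

n(S2O3^2-) = 0.03007 × 0.07696 = 2.314 × 10^-3 mol
n(I2) = n(S2O3^2-)/2 = 1.157 × 10^-3 mol
n(H2O2) in the aliquot = 1.157 × 10^-3 mol (1:1 ratio)
[H2O2]_dilute = 1.157 × 10^-3 / 0.009807 = 0.1180 mol/L
[H2O2]_original = 0.1180 × 250.0/25.66 = 1.150 mol/L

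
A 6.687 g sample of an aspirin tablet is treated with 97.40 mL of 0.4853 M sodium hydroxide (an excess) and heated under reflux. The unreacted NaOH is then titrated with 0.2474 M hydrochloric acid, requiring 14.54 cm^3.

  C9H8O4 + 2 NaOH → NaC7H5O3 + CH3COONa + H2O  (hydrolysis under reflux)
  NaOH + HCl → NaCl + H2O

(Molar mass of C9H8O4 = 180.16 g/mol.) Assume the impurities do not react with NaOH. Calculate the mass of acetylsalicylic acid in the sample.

3.934 g

n(NaOH) added = 0.09740 × 0.4853 = 0.04727 mol
n(HCl) used in back-titration = 0.01454 × 0.2474 = 3.597 × 10^-3 mol
n(NaOH) left over = 3.597 × 10^-3 mol (1:1 ratio)
n(NaOH) consumed by analyte = 0.04727 − 3.597 × 10^-3 = 0.04367 mol
From the 1:2 ratio, n(C9H8O4) = 1/2 × 0.04367 = 0.02184 mol
mass of C9H8O4 = 0.02184 × 180.16 = 3.934 g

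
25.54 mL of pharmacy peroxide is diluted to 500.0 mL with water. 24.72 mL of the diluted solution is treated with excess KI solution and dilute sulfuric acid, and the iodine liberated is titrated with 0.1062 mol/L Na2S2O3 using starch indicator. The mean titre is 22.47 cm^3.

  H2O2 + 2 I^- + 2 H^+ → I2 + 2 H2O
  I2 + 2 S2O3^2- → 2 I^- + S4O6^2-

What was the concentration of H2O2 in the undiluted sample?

n(S2O3^2-) = 0.02247 × 0.1062 = 2.386 × 10^-3 mol
n(I2) = n(S2O3^2-)/2 = 1.193 × 10^-3 mol
n(H2O2) in the aliquot = 1.193 × 10^-3 mol (1:1 ratio)
[H2O2]_dilute = 1.193 × 10^-3 / 0.02472 = 0.04827 mol/L
[H2O2]_original = 0.04827 × 500.0/25.54 = 0.9449 mol/L

0.9449 mol/L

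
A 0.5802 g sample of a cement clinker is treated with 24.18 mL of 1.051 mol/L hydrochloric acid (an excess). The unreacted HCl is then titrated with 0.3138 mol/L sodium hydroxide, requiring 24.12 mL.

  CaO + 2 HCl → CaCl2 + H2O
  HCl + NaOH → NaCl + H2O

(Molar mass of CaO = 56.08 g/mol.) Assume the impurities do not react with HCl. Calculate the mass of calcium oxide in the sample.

n(HCl) added = 0.02418 × 1.051 = 0.02541 mol
n(NaOH) used in back-titration = 0.02412 × 0.3138 = 7.569 × 10^-3 mol
n(HCl) left over = 7.569 × 10^-3 mol (1:1 ratio)
n(HCl) consumed by analyte = 0.02541 − 7.569 × 10^-3 = 0.01784 mol
From the 1:2 ratio, n(CaO) = 1/2 × 0.01784 = 8.922 × 10^-3 mol
mass of CaO = 8.922 × 10^-3 × 56.08 = 0.5004 g

0.5004 g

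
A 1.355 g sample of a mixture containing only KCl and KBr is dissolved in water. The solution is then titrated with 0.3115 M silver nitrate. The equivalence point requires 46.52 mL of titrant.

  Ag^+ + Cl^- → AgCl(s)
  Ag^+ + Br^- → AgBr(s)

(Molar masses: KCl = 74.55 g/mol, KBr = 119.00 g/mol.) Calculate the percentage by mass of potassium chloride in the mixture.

45.73 %

n(AgNO3) = 0.04652 × 0.3115 = 0.01449 mol
Let x = n(KCl), y = n(KBr).
Titrant: 1x + 1y = 0.01449;  mass: 74.55x + 119.00y = 1.355
Solving, x = 8.311 × 10^-3 mol, y = 6.180 × 10^-3 mol
mass of KCl = 8.311 × 10^-3 × 74.55 = 0.6196 g
% KCl = 0.6196 / 1.355 × 100 = 45.73 %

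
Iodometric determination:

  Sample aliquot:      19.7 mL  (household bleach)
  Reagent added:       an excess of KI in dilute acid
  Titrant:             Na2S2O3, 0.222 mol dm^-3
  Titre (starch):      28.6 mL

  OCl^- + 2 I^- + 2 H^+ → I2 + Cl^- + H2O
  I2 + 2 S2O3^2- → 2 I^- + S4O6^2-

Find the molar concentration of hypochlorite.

0.161 mol/L

n(S2O3^2-) = 0.0286 × 0.222 = 6.35 × 10^-3 mol
n(I2) = n(S2O3^2-)/2 = 3.17 × 10^-3 mol
n(OCl^-) in the aliquot = 3.17 × 10^-3 mol (1:1 ratio)
[OCl^-] = 3.17 × 10^-3 / 0.0197 = 0.161 mol/L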